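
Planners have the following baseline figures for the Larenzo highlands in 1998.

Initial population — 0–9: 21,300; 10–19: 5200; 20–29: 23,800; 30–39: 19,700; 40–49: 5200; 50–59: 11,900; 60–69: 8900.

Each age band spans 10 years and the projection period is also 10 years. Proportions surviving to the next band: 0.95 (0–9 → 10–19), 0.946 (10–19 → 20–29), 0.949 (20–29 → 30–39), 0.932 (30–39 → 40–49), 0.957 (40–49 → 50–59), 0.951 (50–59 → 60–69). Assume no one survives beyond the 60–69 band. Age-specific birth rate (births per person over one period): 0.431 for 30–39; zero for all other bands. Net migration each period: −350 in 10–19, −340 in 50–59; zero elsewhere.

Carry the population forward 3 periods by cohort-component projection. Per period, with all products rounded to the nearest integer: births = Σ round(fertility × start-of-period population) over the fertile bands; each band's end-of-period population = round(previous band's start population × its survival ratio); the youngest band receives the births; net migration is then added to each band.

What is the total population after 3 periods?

76604

Numbering the bands 1..7 from youngest to oldest:
Period 1.
Births: 19700 × 0.431 = 8491
Band 2: 21300 × 0.95 = 20235
Band 3: 5200 × 0.946 = 4919
Band 4: 23800 × 0.949 = 22586
Band 5: 19700 × 0.932 = 18360
Band 6: 5200 × 0.957 = 4976
Band 7: 11900 × 0.951 = 11317
Net migration: Band 2 − 350 → 19885; Band 6 − 340 → 4636
Giving 8491 / 19885 / 4919 / 22586 / 18360 / 4636 / 11317.
Period 2.
Births: 22586 × 0.431 = 9735
Band 2: 8491 × 0.95 = 8066
Band 3: 19885 × 0.946 = 18811
Band 4: 4919 × 0.949 = 4668
Band 5: 22586 × 0.932 = 21050
Band 6: 18360 × 0.957 = 17571
Band 7: 4636 × 0.951 = 4409
Net migration: Band 2 − 350 → 7716; Band 6 − 340 → 17231
Giving 9735 / 7716 / 18811 / 4668 / 21050 / 17231 / 4409.
Period 3.
Births: 4668 × 0.431 = 2012
Band 2: 9735 × 0.95 = 9248
Band 3: 7716 × 0.946 = 7299
Band 4: 18811 × 0.949 = 17852
Band 5: 4668 × 0.932 = 4351
Band 6: 21050 × 0.957 = 20145
Band 7: 17231 × 0.951 = 16387
Net migration: Band 2 − 350 → 8898; Band 6 − 340 → 19805
Giving 2012 / 8898 / 7299 / 17852 / 4351 / 19805 / 16387.
Total after period 3: 2012 + 8898 + 7299 + 17852 + 4351 + 19805 + 16387 = 76604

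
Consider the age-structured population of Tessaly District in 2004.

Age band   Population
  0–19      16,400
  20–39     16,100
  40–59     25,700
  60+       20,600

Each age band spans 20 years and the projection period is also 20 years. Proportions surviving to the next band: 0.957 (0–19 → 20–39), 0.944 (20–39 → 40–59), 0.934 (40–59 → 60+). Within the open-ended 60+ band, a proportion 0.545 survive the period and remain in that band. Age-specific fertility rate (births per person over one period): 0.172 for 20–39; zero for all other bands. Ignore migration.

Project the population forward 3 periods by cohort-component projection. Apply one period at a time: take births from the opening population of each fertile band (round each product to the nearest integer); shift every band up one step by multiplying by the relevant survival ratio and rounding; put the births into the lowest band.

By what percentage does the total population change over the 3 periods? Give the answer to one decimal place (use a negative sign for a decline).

Let band 1 be 0–19 through band 4 = 60+.
[period 1]
Births: 16100 × 0.172 = 2769
Band 2: 16400 × 0.957 = 15695
Band 3: 16100 × 0.944 = 15198
Band 4: 25700 × 0.934 + 20600 × 0.545 = 24004 + 11227 = 35231
Giving 2769 / 15695 / 15198 / 35231.
[period 2]
Births: 15695 × 0.172 = 2700
Band 2: 2769 × 0.957 = 2650
Band 3: 15695 × 0.944 = 14816
Band 4: 15198 × 0.934 + 35231 × 0.545 = 14195 + 19201 = 33396
Giving 2700 / 2650 / 14816 / 33396.
[period 3]
Births: 2650 × 0.172 = 456
Band 2: 2700 × 0.957 = 2584
Band 3: 2650 × 0.944 = 2502
Band 4: 14816 × 0.934 + 33396 × 0.545 = 13838 + 18201 = 32039
Giving 456 / 2584 / 2502 / 32039.
Total: 78800 → 37581; change = -41219; percentage change = -52.3%

-52.3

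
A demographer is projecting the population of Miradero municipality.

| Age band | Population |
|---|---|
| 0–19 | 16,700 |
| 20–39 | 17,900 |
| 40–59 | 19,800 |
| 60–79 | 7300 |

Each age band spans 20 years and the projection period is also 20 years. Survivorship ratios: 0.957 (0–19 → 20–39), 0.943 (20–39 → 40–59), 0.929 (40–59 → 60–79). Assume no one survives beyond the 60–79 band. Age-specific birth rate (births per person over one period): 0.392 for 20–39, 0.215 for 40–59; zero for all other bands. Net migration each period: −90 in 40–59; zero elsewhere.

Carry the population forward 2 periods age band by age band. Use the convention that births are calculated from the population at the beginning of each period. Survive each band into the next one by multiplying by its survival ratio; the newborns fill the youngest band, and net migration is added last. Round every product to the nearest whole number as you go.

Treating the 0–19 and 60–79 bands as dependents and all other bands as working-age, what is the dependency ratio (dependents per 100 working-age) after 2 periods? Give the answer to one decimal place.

98.8

— Period 1 —
Births: 17900 × 0.392 = 7017 ; 19800 × 0.215 = 4257 — total 11274
20–39: 16700 × 0.957 = 15982
40–59: 17900 × 0.943 = 16880
60–79: 19800 × 0.929 = 18394
Net migration: 40–59 − 90 → 16790
Giving 11274 / 15982 / 16790 / 18394.
— Period 2 —
Births: 15982 × 0.392 = 6265 ; 16790 × 0.215 = 3610 — total 9875
20–39: 11274 × 0.957 = 10789
40–59: 15982 × 0.943 = 15071
60–79: 16790 × 0.929 = 15598
Net migration: 40–59 − 90 → 14981
Giving 9875 / 10789 / 14981 / 15598.
Dependents (band 0–19 + band 60–79) = 9875 + 15598 = 25473; working-age = 25770; ratio = 25473/25770 × 100 = 98.8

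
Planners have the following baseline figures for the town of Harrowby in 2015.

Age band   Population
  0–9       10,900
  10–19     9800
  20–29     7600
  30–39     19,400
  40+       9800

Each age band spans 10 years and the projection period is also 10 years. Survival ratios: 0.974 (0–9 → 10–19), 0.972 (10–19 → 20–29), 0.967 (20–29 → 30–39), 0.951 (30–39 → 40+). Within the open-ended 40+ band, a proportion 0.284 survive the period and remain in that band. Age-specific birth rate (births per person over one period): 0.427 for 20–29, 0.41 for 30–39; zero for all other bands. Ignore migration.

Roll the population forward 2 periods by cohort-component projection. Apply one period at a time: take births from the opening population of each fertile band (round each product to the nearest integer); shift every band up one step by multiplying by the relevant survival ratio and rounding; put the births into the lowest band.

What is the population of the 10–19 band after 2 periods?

10908

Numbering the groups 1..5 from youngest to oldest:
Period 1.
Births: 7600 * 0.427 = 3245, 19400 * 0.41 = 7954 → 11199
Group 2: 10900 * 0.974 = 10617
Group 3: 9800 * 0.972 = 9526
Group 4: 7600 * 0.967 = 7349
Group 5: 19400 * 0.951 + 9800 * 0.284 = 18449 + 2783 = 21232
End of period: [11199, 10617, 9526, 7349, 21232]
Period 2.
Births: 9526 * 0.427 = 4068, 7349 * 0.41 = 3013 → 7081
Group 2: 11199 * 0.974 = 10908
Group 3: 10617 * 0.972 = 10320
Group 4: 9526 * 0.967 = 9212
Group 5: 7349 * 0.951 + 21232 * 0.284 = 6989 + 6030 = 13019
End of period: [7081, 10908, 10320, 9212, 13019]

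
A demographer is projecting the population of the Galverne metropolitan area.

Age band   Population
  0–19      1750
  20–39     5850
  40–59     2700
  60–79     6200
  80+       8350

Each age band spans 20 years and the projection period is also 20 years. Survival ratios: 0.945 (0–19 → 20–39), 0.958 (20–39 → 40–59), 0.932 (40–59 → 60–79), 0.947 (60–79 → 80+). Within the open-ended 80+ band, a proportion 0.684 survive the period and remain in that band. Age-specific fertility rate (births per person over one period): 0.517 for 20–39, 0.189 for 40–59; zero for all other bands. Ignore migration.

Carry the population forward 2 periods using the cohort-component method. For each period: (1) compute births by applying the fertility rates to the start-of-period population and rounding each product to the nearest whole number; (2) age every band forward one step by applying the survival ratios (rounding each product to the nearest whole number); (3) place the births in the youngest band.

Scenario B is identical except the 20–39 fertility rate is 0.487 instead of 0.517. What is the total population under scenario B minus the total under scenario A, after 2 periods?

Period 1:
Births: 5850 × 0.517 = 3024  |  2700 × 0.189 = 510 → 3534
20–39: 1750 × 0.945 = 1654
40–59: 5850 × 0.958 = 5604
60–79: 2700 × 0.932 = 2516
80+: 6200 × 0.947 + 8350 × 0.684 = 5871 + 5711 = 11582
→ [3534, 1654, 5604, 2516, 11582]
Period 2:
Births: 1654 × 0.517 = 855  |  5604 × 0.189 = 1059 → 1914
20–39: 3534 × 0.945 = 3340
40–59: 1654 × 0.958 = 1585
60–79: 5604 × 0.932 = 5223
80+: 2516 × 0.947 + 11582 × 0.684 = 2383 + 7922 = 10305
→ [1914, 3340, 1585, 5223, 10305]
Scenario A total after 2 periods: 22367
Scenario B projection —
Period 1:
Births: 5850 × 0.487 = 2849  |  2700 × 0.189 = 510 → 3359
20–39: 1750 × 0.945 = 1654
40–59: 5850 × 0.958 = 5604
60–79: 2700 × 0.932 = 2516
80+: 6200 × 0.947 + 8350 × 0.684 = 5871 + 5711 = 11582
→ [3359, 1654, 5604, 2516, 11582]
Period 2:
Births: 1654 × 0.487 = 805  |  5604 × 0.189 = 1059 → 1864
20–39: 3359 × 0.945 = 3174
40–59: 1654 × 0.958 = 1585
60–79: 5604 × 0.932 = 5223
80+: 2516 × 0.947 + 11582 × 0.684 = 2383 + 7922 = 10305
→ [1864, 3174, 1585, 5223, 10305]
Scenario B total after 2 periods: 22151
Difference B − A = 22151 − 22367 = -216

-216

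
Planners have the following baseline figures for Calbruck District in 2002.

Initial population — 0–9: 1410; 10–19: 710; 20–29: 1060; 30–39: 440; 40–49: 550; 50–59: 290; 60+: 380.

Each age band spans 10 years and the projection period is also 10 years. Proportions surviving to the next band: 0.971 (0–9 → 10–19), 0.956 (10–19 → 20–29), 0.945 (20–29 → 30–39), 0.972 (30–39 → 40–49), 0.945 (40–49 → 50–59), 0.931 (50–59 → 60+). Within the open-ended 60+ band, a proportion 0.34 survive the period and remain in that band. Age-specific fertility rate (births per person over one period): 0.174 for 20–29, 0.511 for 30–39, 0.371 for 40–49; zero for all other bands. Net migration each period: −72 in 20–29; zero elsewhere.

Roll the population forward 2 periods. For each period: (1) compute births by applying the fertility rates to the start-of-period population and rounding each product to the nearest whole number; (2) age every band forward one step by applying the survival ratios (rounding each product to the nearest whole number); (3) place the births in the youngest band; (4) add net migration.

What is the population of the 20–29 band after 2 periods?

Numbering the bands 1..7 from youngest to oldest:
[period 1]
Births: 1060 × 0.174 = 184, 440 × 0.511 = 225, 550 × 0.371 = 204 → 613
Band 2: 1410 × 0.971 = 1369
Band 3: 710 × 0.956 = 679
Band 4: 1060 × 0.945 = 1002
Band 5: 440 × 0.972 = 428
Band 6: 550 × 0.945 = 520
Band 7: 290 × 0.931 + 380 × 0.34 = 270 + 129 = 399
Net migration: Band 3 − 72 → 607
Population now: 0–9=613, 10–19=1369, 20–29=607, 30–39=1002, 40–49=428, 50–59=520, 60+=399
[period 2]
Births: 607 × 0.174 = 106, 1002 × 0.511 = 512, 428 × 0.371 = 159 → 777
Band 2: 613 × 0.971 = 595
Band 3: 1369 × 0.956 = 1309
Band 4: 607 × 0.945 = 574
Band 5: 1002 × 0.972 = 974
Band 6: 428 × 0.945 = 404
Band 7: 520 × 0.931 + 399 × 0.34 = 484 + 136 = 620
Net migration: Band 3 − 72 → 1237
Population now: 0–9=777, 10–19=595, 20–29=1237, 30–39=574, 40–49=974, 50–59=404, 60+=620

1237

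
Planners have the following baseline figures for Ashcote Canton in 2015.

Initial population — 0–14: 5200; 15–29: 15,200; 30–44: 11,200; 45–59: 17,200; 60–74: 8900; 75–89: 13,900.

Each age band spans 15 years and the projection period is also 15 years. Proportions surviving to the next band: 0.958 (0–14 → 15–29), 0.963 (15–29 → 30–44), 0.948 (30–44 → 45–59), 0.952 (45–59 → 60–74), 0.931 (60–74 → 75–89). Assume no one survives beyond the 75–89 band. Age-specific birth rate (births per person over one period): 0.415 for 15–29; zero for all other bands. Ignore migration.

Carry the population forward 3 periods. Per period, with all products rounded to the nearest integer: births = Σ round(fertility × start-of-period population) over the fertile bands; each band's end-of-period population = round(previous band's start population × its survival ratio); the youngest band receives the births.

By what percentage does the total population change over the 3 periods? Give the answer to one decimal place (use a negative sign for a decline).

-47.7

— Period 1 —
Births: 15200 × 0.415 = 6308
15–29: 5200 × 0.958 = 4982
30–44: 15200 × 0.963 = 14638
45–59: 11200 × 0.948 = 10618
60–74: 17200 × 0.952 = 16374
75–89: 8900 × 0.931 = 8286
Giving 6308 / 4982 / 14638 / 10618 / 16374 / 8286.
— Period 2 —
Births: 4982 × 0.415 = 2068
15–29: 6308 × 0.958 = 6043
30–44: 4982 × 0.963 = 4798
45–59: 14638 × 0.948 = 13877
60–74: 10618 × 0.952 = 10108
75–89: 16374 × 0.931 = 15244
Giving 2068 / 6043 / 4798 / 13877 / 10108 / 15244.
— Period 3 —
Births: 6043 × 0.415 = 2508
15–29: 2068 × 0.958 = 1981
30–44: 6043 × 0.963 = 5819
45–59: 4798 × 0.948 = 4549
60–74: 13877 × 0.952 = 13211
75–89: 10108 × 0.931 = 9411
Giving 2508 / 1981 / 5819 / 4549 / 13211 / 9411.
Total: 71600 → 37479; change = -34121; percentage change = -47.7%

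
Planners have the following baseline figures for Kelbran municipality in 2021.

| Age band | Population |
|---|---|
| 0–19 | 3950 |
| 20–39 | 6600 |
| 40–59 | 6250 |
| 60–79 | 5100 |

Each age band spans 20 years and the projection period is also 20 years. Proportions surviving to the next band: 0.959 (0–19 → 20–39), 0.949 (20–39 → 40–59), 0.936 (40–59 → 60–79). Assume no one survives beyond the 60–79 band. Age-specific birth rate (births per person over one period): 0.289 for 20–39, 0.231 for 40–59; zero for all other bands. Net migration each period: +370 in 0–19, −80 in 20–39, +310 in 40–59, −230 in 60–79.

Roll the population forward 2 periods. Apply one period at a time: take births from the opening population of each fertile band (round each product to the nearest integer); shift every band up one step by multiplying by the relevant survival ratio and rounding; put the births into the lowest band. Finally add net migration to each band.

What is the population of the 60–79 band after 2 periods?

5922

Let band 1 be 0–19 through band 4 = 60–79.
Period 1.
Births: 6600 × 0.289 = 1907  |  6250 × 0.231 = 1444 — total 3351
Band 2: 3950 × 0.959 = 3788
Band 3: 6600 × 0.949 = 6263
Band 4: 6250 × 0.936 = 5850
Net migration: Band 1 + 370 → 3721; Band 2 − 80 → 3708; Band 3 + 310 → 6573; Band 4 − 230 → 5620
Giving 3721 / 3708 / 6573 / 5620.
Period 2.
Births: 3708 × 0.289 = 1072  |  6573 × 0.231 = 1518 — total 2590
Band 2: 3721 × 0.959 = 3568
Band 3: 3708 × 0.949 = 3519
Band 4: 6573 × 0.936 = 6152
Net migration: Band 1 + 370 → 2960; Band 2 − 80 → 3488; Band 3 + 310 → 3829; Band 4 − 230 → 5922
Giving 2960 / 3488 / 3829 / 5922.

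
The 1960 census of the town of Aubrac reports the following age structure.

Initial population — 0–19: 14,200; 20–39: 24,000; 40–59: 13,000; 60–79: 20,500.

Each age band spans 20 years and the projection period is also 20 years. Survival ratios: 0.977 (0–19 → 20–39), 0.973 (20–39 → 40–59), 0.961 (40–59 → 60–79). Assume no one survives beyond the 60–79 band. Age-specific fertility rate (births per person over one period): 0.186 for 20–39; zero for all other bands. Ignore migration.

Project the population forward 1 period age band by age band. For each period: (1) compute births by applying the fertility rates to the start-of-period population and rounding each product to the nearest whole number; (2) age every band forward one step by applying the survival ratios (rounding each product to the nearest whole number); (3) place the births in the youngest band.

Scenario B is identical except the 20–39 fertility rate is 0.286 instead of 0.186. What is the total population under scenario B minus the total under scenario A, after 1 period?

Let group 1 be 0–19 through group 4 = 60–79.
After projecting period 1:
Births: 24000 * 0.186 = 4464
Group 2: 14200 * 0.977 = 13873
Group 3: 24000 * 0.973 = 23352
Group 4: 13000 * 0.961 = 12493
Population now: 0–19=4464, 20–39=13873, 40–59=23352, 60–79=12493
Scenario A total after 1 period: 54182
Scenario B projection —
After projecting period 1:
Births: 24000 * 0.286 = 6864
Group 2: 14200 * 0.977 = 13873
Group 3: 24000 * 0.973 = 23352
Group 4: 13000 * 0.961 = 12493
Population now: 0–19=6864, 20–39=13873, 40–59=23352, 60–79=12493
Scenario B total after 1 period: 56582
Difference B − A = 56582 − 54182 = 2400

2400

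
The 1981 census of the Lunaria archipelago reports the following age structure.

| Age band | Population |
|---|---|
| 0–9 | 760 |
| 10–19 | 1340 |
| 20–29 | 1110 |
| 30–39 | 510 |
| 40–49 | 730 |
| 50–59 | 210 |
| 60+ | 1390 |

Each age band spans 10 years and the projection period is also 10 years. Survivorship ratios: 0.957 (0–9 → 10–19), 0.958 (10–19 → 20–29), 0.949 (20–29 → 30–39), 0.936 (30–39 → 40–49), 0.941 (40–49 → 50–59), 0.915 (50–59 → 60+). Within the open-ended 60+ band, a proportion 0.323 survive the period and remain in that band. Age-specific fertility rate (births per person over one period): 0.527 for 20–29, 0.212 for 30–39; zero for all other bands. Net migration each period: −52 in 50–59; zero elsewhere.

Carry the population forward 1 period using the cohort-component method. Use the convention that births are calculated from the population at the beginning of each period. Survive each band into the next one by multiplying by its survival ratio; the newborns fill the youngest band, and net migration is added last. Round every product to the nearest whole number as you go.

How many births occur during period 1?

Call the groups 1 to 7, youngest first.
Period 1.
Births: 1110 × 0.527 = 585, 510 × 0.212 = 108 — total 693
Group 2: 760 × 0.957 = 727
Group 3: 1340 × 0.958 = 1284
Group 4: 1110 × 0.949 = 1053
Group 5: 510 × 0.936 = 477
Group 6: 730 × 0.941 = 687
Group 7: 210 × 0.915 + 1390 × 0.323 = 192 + 449 = 641
Net migration: Group 6 − 52 → 635
Population now: 0–9=693, 10–19=727, 20–29=1284, 30–39=1053, 40–49=477, 50–59=635, 60+=641

693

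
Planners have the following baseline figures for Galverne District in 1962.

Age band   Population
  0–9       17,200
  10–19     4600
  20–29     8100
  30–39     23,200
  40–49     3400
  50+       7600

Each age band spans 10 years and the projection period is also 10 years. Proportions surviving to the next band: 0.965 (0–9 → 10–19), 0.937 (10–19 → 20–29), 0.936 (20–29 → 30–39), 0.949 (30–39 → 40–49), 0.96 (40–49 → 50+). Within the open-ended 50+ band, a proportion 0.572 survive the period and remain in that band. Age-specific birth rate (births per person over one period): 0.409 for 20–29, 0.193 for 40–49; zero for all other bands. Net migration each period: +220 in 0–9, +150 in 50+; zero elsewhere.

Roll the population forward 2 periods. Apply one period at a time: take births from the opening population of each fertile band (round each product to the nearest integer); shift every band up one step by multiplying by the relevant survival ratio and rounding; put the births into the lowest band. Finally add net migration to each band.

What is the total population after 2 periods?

62780

(Groups numbered youngest = 1 to oldest = 6.)
After projecting period 1:
Births: 8100 × 0.409 = 3313, 3400 × 0.193 = 656 → 3969
Group 2: 17200 × 0.965 = 16598
Group 3: 4600 × 0.937 = 4310
Group 4: 8100 × 0.936 = 7582
Group 5: 23200 × 0.949 = 22017
Group 6: 3400 × 0.96 + 7600 × 0.572 = 3264 + 4347 = 7611
Net migration: Group 1 + 220 → 4189; Group 6 + 150 → 7761
Population now: 0–9=4189, 10–19=16598, 20–29=4310, 30–39=7582, 40–49=22017, 50+=7761
After projecting period 2:
Births: 4310 × 0.409 = 1763, 22017 × 0.193 = 4249 → 6012
Group 2: 4189 × 0.965 = 4042
Group 3: 16598 × 0.937 = 15552
Group 4: 4310 × 0.936 = 4034
Group 5: 7582 × 0.949 = 7195
Group 6: 22017 × 0.96 + 7761 × 0.572 = 21136 + 4439 = 25575
Net migration: Group 1 + 220 → 6232; Group 6 + 150 → 25725
Population now: 0–9=6232, 10–19=4042, 20–29=15552, 30–39=4034, 40–49=7195, 50+=25725
Total after period 2: 6232 + 4042 + 15552 + 4034 + 7195 + 25725 = 62780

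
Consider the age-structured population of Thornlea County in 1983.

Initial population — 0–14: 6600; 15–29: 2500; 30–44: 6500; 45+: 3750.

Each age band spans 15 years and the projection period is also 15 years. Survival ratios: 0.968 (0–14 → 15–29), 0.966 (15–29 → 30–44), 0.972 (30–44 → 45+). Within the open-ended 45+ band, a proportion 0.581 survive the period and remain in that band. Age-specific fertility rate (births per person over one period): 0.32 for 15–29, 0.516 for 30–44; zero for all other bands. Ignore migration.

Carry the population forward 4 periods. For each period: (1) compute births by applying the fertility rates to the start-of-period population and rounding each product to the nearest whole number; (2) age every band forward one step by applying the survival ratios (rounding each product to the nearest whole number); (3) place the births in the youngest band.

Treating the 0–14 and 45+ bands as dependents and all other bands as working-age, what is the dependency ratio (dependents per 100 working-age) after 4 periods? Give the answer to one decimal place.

Period 1:
Births: 2500 × 0.32 = 800  |  6500 × 0.516 = 3354 → total 4154
15–29: 6600 × 0.968 = 6389
30–44: 2500 × 0.966 = 2415
45+: 6500 × 0.972 + 3750 × 0.581 = 6318 + 2179 = 8497
End of period: [4154, 6389, 2415, 8497]
Period 2:
Births: 6389 × 0.32 = 2044  |  2415 × 0.516 = 1246 → total 3290
15–29: 4154 × 0.968 = 4021
30–44: 6389 × 0.966 = 6172
45+: 2415 × 0.972 + 8497 × 0.581 = 2347 + 4937 = 7284
End of period: [3290, 4021, 6172, 7284]
Period 3:
Births: 4021 × 0.32 = 1287  |  6172 × 0.516 = 3185 → total 4472
15–29: 3290 × 0.968 = 3185
30–44: 4021 × 0.966 = 3884
45+: 6172 × 0.972 + 7284 × 0.581 = 5999 + 4232 = 10231
End of period: [4472, 3185, 3884, 10231]
Period 4:
Births: 3185 × 0.32 = 1019  |  3884 × 0.516 = 2004 → total 3023
15–29: 4472 × 0.968 = 4329
30–44: 3185 × 0.966 = 3077
45+: 3884 × 0.972 + 10231 × 0.581 = 3775 + 5944 = 9719
End of period: [3023, 4329, 3077, 9719]
Dependents (band 0–14 + band 45+) = 3023 + 9719 = 12742; working-age = 7406; ratio = 12742/7406 × 100 = 172.0

172.0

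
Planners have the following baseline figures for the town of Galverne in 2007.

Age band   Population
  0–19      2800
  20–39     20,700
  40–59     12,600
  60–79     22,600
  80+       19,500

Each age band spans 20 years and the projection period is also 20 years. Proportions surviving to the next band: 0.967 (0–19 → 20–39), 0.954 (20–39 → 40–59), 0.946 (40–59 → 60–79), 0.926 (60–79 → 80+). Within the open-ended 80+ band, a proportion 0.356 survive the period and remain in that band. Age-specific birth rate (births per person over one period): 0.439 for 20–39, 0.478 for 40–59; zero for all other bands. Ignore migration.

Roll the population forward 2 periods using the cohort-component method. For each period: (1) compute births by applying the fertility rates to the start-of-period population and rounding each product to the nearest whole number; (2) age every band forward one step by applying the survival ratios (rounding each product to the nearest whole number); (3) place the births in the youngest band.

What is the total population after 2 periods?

67465

[period 1]
Births: 20700 × 0.439 = 9087, 12600 × 0.478 = 6023 → 15110
20–39: 2800 × 0.967 = 2708
40–59: 20700 × 0.954 = 19748
60–79: 12600 × 0.946 = 11920
80+: 22600 × 0.926 + 19500 × 0.356 = 20928 + 6942 = 27870
End of period: [15110, 2708, 19748, 11920, 27870]
[period 2]
Births: 2708 × 0.439 = 1189, 19748 × 0.478 = 9440 → 10629
20–39: 15110 × 0.967 = 14611
40–59: 2708 × 0.954 = 2583
60–79: 19748 × 0.946 = 18682
80+: 11920 × 0.926 + 27870 × 0.356 = 11038 + 9922 = 20960
End of period: [10629, 14611, 2583, 18682, 20960]
Total after period 2: 10629 + 14611 + 2583 + 18682 + 20960 = 67465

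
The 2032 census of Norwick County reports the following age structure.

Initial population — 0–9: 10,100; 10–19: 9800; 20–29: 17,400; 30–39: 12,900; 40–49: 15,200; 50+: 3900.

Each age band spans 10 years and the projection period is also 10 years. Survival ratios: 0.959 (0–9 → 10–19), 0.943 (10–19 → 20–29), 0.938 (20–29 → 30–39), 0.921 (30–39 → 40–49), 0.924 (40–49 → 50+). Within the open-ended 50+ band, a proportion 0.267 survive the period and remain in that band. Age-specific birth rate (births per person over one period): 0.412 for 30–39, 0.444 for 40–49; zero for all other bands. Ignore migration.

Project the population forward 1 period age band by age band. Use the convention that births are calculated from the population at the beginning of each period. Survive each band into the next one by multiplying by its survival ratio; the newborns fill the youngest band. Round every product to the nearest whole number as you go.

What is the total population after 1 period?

Call the groups 1 to 6, youngest first.
— Period 1 —
Births: 12900 × 0.412 = 5315, 15200 × 0.444 = 6749 ⇒ total 12064
Group 2: 10100 × 0.959 = 9686
Group 3: 9800 × 0.943 = 9241
Group 4: 17400 × 0.938 = 16321
Group 5: 12900 × 0.921 = 11881
Group 6: 15200 × 0.924 + 3900 × 0.267 = 14045 + 1041 = 15086
→ [12064, 9686, 9241, 16321, 11881, 15086]
Total after period 1: 12064 + 9686 + 9241 + 16321 + 11881 + 15086 = 74279

74279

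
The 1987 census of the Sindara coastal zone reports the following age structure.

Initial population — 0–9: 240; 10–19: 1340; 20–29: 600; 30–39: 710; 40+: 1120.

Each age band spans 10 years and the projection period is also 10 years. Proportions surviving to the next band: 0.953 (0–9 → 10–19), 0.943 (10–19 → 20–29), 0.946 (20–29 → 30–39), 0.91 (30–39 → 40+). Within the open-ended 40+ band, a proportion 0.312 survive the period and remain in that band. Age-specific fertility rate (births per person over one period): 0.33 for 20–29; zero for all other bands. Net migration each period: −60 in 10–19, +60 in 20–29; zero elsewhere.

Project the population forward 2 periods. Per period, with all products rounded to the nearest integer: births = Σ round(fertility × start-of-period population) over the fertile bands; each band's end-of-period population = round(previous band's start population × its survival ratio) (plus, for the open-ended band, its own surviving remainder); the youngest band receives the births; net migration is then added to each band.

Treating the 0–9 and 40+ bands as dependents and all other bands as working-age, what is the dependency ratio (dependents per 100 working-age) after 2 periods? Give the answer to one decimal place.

Numbering the groups 1..5 from youngest to oldest:
— Period 1 —
Births: 600 * 0.33 = 198
Group 2: 240 * 0.953 = 229
Group 3: 1340 * 0.943 = 1264
Group 4: 600 * 0.946 = 568
Group 5: 710 * 0.91 + 1120 * 0.312 = 646 + 349 = 995
Net migration: Group 2 − 60 → 169; Group 3 + 60 → 1324
→ [198, 169, 1324, 568, 995]
— Period 2 —
Births: 1324 * 0.33 = 437
Group 2: 198 * 0.953 = 189
Group 3: 169 * 0.943 = 159
Group 4: 1324 * 0.946 = 1253
Group 5: 568 * 0.91 + 995 * 0.312 = 517 + 310 = 827
Net migration: Group 2 − 60 → 129; Group 3 + 60 → 219
→ [437, 129, 219, 1253, 827]
Dependents (band 0–9 + band 40+) = 437 + 827 = 1264; working-age = 1601; ratio = 1264/1601 × 100 = 79.0

79.0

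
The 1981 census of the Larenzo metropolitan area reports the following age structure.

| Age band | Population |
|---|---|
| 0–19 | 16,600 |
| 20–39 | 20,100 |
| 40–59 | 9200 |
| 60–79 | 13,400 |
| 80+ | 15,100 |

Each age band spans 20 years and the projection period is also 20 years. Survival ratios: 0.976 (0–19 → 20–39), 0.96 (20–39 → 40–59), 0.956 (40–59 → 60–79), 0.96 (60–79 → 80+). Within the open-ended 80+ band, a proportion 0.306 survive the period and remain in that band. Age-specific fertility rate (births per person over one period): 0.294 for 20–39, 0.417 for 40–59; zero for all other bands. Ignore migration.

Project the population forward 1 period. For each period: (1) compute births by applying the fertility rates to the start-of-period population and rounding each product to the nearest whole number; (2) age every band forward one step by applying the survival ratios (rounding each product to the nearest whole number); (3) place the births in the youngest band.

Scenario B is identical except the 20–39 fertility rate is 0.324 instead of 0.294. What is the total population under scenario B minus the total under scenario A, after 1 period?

603

Let band 1 be 0–19 through band 5 = 80+.
— Period 1 —
Births: 20100 × 0.294 = 5909 ; 9200 × 0.417 = 3836 — total 9745
Band 2: 16600 × 0.976 = 16202
Band 3: 20100 × 0.96 = 19296
Band 4: 9200 × 0.956 = 8795
Band 5: 13400 × 0.96 + 15100 × 0.306 = 12864 + 4621 = 17485
End of period: [9745, 16202, 19296, 8795, 17485]
Scenario A total after 1 period: 71523
Scenario B projection —
— Period 1 —
Births: 20100 × 0.324 = 6512 ; 9200 × 0.417 = 3836 — total 10348
Band 2: 16600 × 0.976 = 16202
Band 3: 20100 × 0.96 = 19296
Band 4: 9200 × 0.956 = 8795
Band 5: 13400 × 0.96 + 15100 × 0.306 = 12864 + 4621 = 17485
End of period: [10348, 16202, 19296, 8795, 17485]
Scenario B total after 1 period: 72126
Difference B − A = 72126 − 71523 = 603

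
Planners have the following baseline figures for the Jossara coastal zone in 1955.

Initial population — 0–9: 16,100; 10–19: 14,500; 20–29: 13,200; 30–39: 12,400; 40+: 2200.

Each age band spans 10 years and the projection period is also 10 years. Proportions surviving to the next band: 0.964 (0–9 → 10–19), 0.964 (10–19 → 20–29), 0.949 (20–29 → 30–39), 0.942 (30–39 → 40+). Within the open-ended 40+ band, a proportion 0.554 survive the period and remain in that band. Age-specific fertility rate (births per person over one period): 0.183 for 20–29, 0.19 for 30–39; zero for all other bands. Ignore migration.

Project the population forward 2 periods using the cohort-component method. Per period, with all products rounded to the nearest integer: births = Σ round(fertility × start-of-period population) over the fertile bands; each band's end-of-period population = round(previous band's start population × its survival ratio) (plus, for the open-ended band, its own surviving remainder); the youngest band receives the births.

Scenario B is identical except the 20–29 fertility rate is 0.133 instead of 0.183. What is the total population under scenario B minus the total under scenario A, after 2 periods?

-1335

After projecting period 1:
Births: 13200 × 0.183 = 2416 ; 12400 × 0.19 = 2356 ⇒ total 4772
10–19: 16100 × 0.964 = 15520
20–29: 14500 × 0.964 = 13978
30–39: 13200 × 0.949 = 12527
40+: 12400 × 0.942 + 2200 × 0.554 = 11681 + 1219 = 12900
Giving 4772 / 15520 / 13978 / 12527 / 12900.
After projecting period 2:
Births: 13978 × 0.183 = 2558 ; 12527 × 0.19 = 2380 ⇒ total 4938
10–19: 4772 × 0.964 = 4600
20–29: 15520 × 0.964 = 14961
30–39: 13978 × 0.949 = 13265
40+: 12527 × 0.942 + 12900 × 0.554 = 11800 + 7147 = 18947
Giving 4938 / 4600 / 14961 / 13265 / 18947.
Scenario A total after 2 periods: 56711
Scenario B projection —
After projecting period 1:
Births: 13200 × 0.133 = 1756 ; 12400 × 0.19 = 2356 ⇒ total 4112
10–19: 16100 × 0.964 = 15520
20–29: 14500 × 0.964 = 13978
30–39: 13200 × 0.949 = 12527
40+: 12400 × 0.942 + 2200 × 0.554 = 11681 + 1219 = 12900
Giving 4112 / 15520 / 13978 / 12527 / 12900.
After projecting period 2:
Births: 13978 × 0.133 = 1859 ; 12527 × 0.19 = 2380 ⇒ total 4239
10–19: 4112 × 0.964 = 3964
20–29: 15520 × 0.964 = 14961
30–39: 13978 × 0.949 = 13265
40+: 12527 × 0.942 + 12900 × 0.554 = 11800 + 7147 = 18947
Giving 4239 / 3964 / 14961 / 13265 / 18947.
Scenario B total after 2 periods: 55376
Difference B − A = 55376 − 56711 = -1335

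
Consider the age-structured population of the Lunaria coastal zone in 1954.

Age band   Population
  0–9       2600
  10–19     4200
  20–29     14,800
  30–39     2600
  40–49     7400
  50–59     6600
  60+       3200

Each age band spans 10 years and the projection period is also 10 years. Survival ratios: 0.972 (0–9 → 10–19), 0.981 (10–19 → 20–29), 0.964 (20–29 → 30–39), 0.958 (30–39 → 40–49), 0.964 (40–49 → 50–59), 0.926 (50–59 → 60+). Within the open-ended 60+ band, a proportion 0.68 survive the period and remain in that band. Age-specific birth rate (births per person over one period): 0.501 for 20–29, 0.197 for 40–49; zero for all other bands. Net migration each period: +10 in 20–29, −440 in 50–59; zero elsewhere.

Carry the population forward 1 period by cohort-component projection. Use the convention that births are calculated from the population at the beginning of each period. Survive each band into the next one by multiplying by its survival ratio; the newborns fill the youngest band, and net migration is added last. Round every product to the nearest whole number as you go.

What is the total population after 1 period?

— Period 1 —
Births: 14800 × 0.501 = 7415, 7400 × 0.197 = 1458 → total 8873
10–19: 2600 × 0.972 = 2527
20–29: 4200 × 0.981 = 4120
30–39: 14800 × 0.964 = 14267
40–49: 2600 × 0.958 = 2491
50–59: 7400 × 0.964 = 7134
60+: 6600 × 0.926 + 3200 × 0.68 = 6112 + 2176 = 8288
Net migration: 20–29 + 10 → 4130; 50–59 − 440 → 6694
→ [8873, 2527, 4130, 14267, 2491, 6694, 8288]
Total after period 1: 8873 + 2527 + 4130 + 14267 + 2491 + 6694 + 8288 = 47270

47270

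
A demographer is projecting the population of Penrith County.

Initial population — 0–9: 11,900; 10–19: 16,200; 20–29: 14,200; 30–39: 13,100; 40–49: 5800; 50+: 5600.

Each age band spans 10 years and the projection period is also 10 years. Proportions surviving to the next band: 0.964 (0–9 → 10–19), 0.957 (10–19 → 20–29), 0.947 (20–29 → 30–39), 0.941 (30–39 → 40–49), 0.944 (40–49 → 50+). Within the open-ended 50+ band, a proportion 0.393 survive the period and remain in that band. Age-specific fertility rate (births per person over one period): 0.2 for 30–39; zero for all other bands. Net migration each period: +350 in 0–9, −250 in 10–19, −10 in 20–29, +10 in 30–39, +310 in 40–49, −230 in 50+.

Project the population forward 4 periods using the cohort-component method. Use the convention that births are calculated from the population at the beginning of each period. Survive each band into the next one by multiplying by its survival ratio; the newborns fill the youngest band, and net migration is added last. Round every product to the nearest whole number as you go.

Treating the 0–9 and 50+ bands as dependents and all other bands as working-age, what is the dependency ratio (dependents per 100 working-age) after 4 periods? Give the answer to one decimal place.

(Bands numbered youngest = 1 to oldest = 6.)
[period 1]
Births: 13100 × 0.2 = 2620
Band 2: 11900 × 0.964 = 11472
Band 3: 16200 × 0.957 = 15503
Band 4: 14200 × 0.947 = 13447
Band 5: 13100 × 0.941 = 12327
Band 6: 5800 × 0.944 + 5600 × 0.393 = 5475 + 2201 = 7676
Net migration: Band 1 + 350 → 2970; Band 2 − 250 → 11222; Band 3 − 10 → 15493; Band 4 + 10 → 13457; Band 5 + 310 → 12637; Band 6 − 230 → 7446
Giving 2970 / 11222 / 15493 / 13457 / 12637 / 7446.
[period 2]
Births: 13457 × 0.2 = 2691
Band 2: 2970 × 0.964 = 2863
Band 3: 11222 × 0.957 = 10739
Band 4: 15493 × 0.947 = 14672
Band 5: 13457 × 0.941 = 12663
Band 6: 12637 × 0.944 + 7446 × 0.393 = 11929 + 2926 = 14855
Net migration: Band 1 + 350 → 3041; Band 2 − 250 → 2613; Band 3 − 10 → 10729; Band 4 + 10 → 14682; Band 5 + 310 → 12973; Band 6 − 230 → 14625
Giving 3041 / 2613 / 10729 / 14682 / 12973 / 14625.
[period 3]
Births: 14682 × 0.2 = 2936
Band 2: 3041 × 0.964 = 2932
Band 3: 2613 × 0.957 = 2501
Band 4: 10729 × 0.947 = 10160
Band 5: 14682 × 0.941 = 13816
Band 6: 12973 × 0.944 + 14625 × 0.393 = 12247 + 5748 = 17995
Net migration: Band 1 + 350 → 3286; Band 2 − 250 → 2682; Band 3 − 10 → 2491; Band 4 + 10 → 10170; Band 5 + 310 → 14126; Band 6 − 230 → 17765
Giving 3286 / 2682 / 2491 / 10170 / 14126 / 17765.
[period 4]
Births: 10170 × 0.2 = 2034
Band 2: 3286 × 0.964 = 3168
Band 3: 2682 × 0.957 = 2567
Band 4: 2491 × 0.947 = 2359
Band 5: 10170 × 0.941 = 9570
Band 6: 14126 × 0.944 + 17765 × 0.393 = 13335 + 6982 = 20317
Net migration: Band 1 + 350 → 2384; Band 2 − 250 → 2918; Band 3 − 10 → 2557; Band 4 + 10 → 2369; Band 5 + 310 → 9880; Band 6 − 230 → 20087
Giving 2384 / 2918 / 2557 / 2369 / 9880 / 20087.
Dependents (band 0–9 + band 50+) = 2384 + 20087 = 22471; working-age = 17724; ratio = 22471/17724 × 100 = 126.8

126.8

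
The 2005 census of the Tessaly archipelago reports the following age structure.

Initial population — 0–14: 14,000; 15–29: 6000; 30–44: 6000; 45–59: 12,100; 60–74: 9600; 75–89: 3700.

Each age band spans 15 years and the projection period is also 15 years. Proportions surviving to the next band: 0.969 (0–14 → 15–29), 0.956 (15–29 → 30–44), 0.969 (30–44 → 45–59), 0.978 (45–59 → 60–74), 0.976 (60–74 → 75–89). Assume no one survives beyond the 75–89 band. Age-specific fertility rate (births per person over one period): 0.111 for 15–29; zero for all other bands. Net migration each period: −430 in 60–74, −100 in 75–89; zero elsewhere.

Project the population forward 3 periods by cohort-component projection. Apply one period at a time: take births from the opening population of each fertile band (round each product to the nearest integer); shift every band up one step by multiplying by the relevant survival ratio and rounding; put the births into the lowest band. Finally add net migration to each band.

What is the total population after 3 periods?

24751

Call the bands 1 to 6, youngest first.
Period 1:
Births: 6000 × 0.111 = 666
Band 2: 14000 × 0.969 = 13566
Band 3: 6000 × 0.956 = 5736
Band 4: 6000 × 0.969 = 5814
Band 5: 12100 × 0.978 = 11834
Band 6: 9600 × 0.976 = 9370
Net migration: Band 5 − 430 → 11404; Band 6 − 100 → 9270
→ [666, 13566, 5736, 5814, 11404, 9270]
Period 2:
Births: 13566 × 0.111 = 1506
Band 2: 666 × 0.969 = 645
Band 3: 13566 × 0.956 = 12969
Band 4: 5736 × 0.969 = 5558
Band 5: 5814 × 0.978 = 5686
Band 6: 11404 × 0.976 = 11130
Net migration: Band 5 − 430 → 5256; Band 6 − 100 → 11030
→ [1506, 645, 12969, 5558, 5256, 11030]
Period 3:
Births: 645 × 0.111 = 72
Band 2: 1506 × 0.969 = 1459
Band 3: 645 × 0.956 = 617
Band 4: 12969 × 0.969 = 12567
Band 5: 5558 × 0.978 = 5436
Band 6: 5256 × 0.976 = 5130
Net migration: Band 5 − 430 → 5006; Band 6 − 100 → 5030
→ [72, 1459, 617, 12567, 5006, 5030]
Total after period 3: 72 + 1459 + 617 + 12567 + 5006 + 5030 = 24751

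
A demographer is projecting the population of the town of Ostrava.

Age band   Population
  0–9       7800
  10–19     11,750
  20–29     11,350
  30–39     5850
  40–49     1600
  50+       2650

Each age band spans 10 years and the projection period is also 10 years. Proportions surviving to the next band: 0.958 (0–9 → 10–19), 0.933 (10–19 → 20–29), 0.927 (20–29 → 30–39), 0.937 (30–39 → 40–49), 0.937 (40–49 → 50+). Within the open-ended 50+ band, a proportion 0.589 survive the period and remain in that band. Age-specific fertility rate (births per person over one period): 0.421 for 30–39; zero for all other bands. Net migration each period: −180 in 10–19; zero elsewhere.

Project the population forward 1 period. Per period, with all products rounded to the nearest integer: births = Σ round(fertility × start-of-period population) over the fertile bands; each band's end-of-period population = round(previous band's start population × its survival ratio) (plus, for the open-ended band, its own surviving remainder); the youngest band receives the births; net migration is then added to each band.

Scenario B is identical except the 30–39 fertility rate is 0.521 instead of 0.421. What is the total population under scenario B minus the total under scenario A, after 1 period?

(Groups numbered youngest = 1 to oldest = 6.)
Period 1:
Births: 5850 * 0.421 = 2463
Group 2: 7800 * 0.958 = 7472
Group 3: 11750 * 0.933 = 10963
Group 4: 11350 * 0.927 = 10521
Group 5: 5850 * 0.937 = 5481
Group 6: 1600 * 0.937 + 2650 * 0.589 = 1499 + 1561 = 3060
Net migration: Group 2 − 180 → 7292
Giving 2463 / 7292 / 10963 / 10521 / 5481 / 3060.
Scenario A total after 1 period: 39780
Scenario B projection —
Period 1:
Births: 5850 * 0.521 = 3048
Group 2: 7800 * 0.958 = 7472
Group 3: 11750 * 0.933 = 10963
Group 4: 11350 * 0.927 = 10521
Group 5: 5850 * 0.937 = 5481
Group 6: 1600 * 0.937 + 2650 * 0.589 = 1499 + 1561 = 3060
Net migration: Group 2 − 180 → 7292
Giving 3048 / 7292 / 10963 / 10521 / 5481 / 3060.
Scenario B total after 1 period: 40365
Difference B − A = 40365 − 39780 = 585

585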